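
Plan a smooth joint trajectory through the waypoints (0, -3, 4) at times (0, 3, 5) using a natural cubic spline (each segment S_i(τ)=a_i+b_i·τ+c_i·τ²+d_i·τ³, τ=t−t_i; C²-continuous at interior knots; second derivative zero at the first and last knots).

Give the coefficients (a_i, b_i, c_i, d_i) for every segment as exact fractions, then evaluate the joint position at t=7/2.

Δ: Δ0=-1, Δ1=7/2
row 1: diag=10, rhs=27; c'=1/5, d'=27/10
back: M1=27/10
M: M0=0, M1=27/10, M2=0
seg 0: a=0, c=M0/2=0, d=(M1−M0)/(6·3)=3/20, b=Δ0−h0·(2M0+M1)/6=-47/20
seg 1: a=-3, c=M1/2=27/20, d=(M2−M1)/(6·2)=-9/40, b=Δ1−h1·(2M1+M2)/6=17/10
t_q=7/2 → seg 1, τ=1/2; S=-3+17/10·τ+27/20·τ²+-9/40·τ³=-589/320

  seg 0: a=0 b=-47/20 c=0 d=3/20
  seg 1: a=-3 b=17/10 c=27/20 d=-9/40
S(7/2) = -589/320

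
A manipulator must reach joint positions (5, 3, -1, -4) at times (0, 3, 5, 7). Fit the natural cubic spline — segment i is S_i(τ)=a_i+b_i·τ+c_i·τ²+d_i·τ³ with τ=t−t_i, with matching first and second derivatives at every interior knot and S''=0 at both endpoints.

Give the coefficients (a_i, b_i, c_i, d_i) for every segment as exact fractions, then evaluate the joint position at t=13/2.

  seg 0: a=5 b=-47/228 c=0 d=-35/684
  seg 1: a=3 b=-181/114 c=-35/76 d=29/228
  seg 2: a=-1 b=-217/114 c=23/76 d=-23/456
S(13/2) = -4067/1216

Δ: Δ0=-2/3, Δ1=-2, Δ2=-3/2
row 1: diag=10, rhs=-8; c'=1/5, d'=-4/5
row 2: denom=8−2·1/5=38/5; d'=(3−2·-4/5)/(38/5)=23/38
back: M2=23/38
back: M1=-4/5−1/5·23/38=-35/38
M: M0=0, M1=-35/38, M2=23/38, M3=0
seg 0: a=5, c=M0/2=0, d=(M1−M0)/(6·3)=-35/684, b=Δ0−h0·(2M0+M1)/6=-47/228
seg 1: a=3, c=M1/2=-35/76, d=(M2−M1)/(6·2)=29/228, b=Δ1−h1·(2M1+M2)/6=-181/114
seg 2: a=-1, c=M2/2=23/76, d=(M3−M2)/(6·2)=-23/456, b=Δ2−h2·(2M2+M3)/6=-217/114
t_q=13/2 → seg 2, τ=3/2; S=-1+-217/114·τ+23/76·τ²+-23/456·τ³=-4067/1216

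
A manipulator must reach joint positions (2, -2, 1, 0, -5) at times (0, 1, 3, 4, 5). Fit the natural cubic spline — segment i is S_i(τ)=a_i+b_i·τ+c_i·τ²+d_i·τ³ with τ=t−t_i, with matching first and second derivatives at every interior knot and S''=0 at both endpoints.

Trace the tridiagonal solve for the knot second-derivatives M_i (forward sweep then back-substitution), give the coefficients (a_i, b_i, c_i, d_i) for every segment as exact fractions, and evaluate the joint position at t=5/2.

  seg 0: a=2 b=-1253/244 c=0 d=277/244
  seg 1: a=-2 b=-211/122 c=831/244 d=-437/488
  seg 2: a=1 b=70/61 c=-120/61 d=-11/61
  seg 3: a=0 b=-203/61 c=-153/61 d=51/61
S(5/2) = 181/3904

Δ: Δ0=-4, Δ1=3/2, Δ2=-1, Δ3=-5
row 1: diag=6, rhs=33; c'=1/3, d'=11/2
row 2: denom=6−2·1/3=16/3; d'=(-15−2·11/2)/(16/3)=-39/8
row 3: denom=4−1·3/16=61/16; d'=(-24−1·-39/8)/(61/16)=-306/61
back: M3=-306/61
back: M2=-39/8−3/16·-306/61=-240/61
back: M1=11/2−1/3·-240/61=831/122
M: M0=0, M1=831/122, M2=-240/61, M3=-306/61, M4=0
seg 0: a=2, c=M0/2=0, d=(M1−M0)/(6·1)=277/244, b=Δ0−h0·(2M0+M1)/6=-1253/244
seg 1: a=-2, c=M1/2=831/244, d=(M2−M1)/(6·2)=-437/488, b=Δ1−h1·(2M1+M2)/6=-211/122
seg 2: a=1, c=M2/2=-120/61, d=(M3−M2)/(6·1)=-11/61, b=Δ2−h2·(2M2+M3)/6=70/61
seg 3: a=0, c=M3/2=-153/61, d=(M4−M3)/(6·1)=51/61, b=Δ3−h3·(2M3+M4)/6=-203/61
t_q=5/2 → seg 1, τ=3/2; S=-2+-211/122·τ+831/244·τ²+-437/488·τ³=181/3904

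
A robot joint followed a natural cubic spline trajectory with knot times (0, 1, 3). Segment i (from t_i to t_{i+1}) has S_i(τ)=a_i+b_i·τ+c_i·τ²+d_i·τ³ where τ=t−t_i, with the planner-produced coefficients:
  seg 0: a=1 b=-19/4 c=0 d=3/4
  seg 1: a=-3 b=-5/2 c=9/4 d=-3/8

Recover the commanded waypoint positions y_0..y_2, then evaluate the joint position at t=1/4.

y_0 = S_0(0) = a_0 = 1
y_1 = S_1(0) = a_1 = -3
y_2 = S_1(2) = -2
t_q=1/4 is in segment 0 (τ=1/4); S_0(τ)=-45/256

y_0=1 y_1=-3 y_2=-2
S(1/4) = -45/256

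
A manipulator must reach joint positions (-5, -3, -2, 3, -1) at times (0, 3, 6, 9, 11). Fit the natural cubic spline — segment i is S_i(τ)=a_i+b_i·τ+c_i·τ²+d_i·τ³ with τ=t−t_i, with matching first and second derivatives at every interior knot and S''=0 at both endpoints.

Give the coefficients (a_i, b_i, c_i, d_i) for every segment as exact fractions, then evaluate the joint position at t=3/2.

  seg 0: a=-5 b=193/207 c=0 d=-55/1863
  seg 1: a=-3 b=28/207 c=-55/207 d=206/1863
  seg 2: a=-2 b=316/207 c=151/207 d=-424/1863
  seg 3: a=3 b=-50/207 c=-91/69 d=91/414
S(3/2) = -681/184

Δ: Δ0=2/3, Δ1=1/3, Δ2=5/3, Δ3=-2
row 1: diag=12, rhs=-2; c'=1/4, d'=-1/6
row 2: denom=12−3·1/4=45/4; d'=(8−3·-1/6)/(45/4)=34/45
row 3: denom=10−3·4/15=46/5; d'=(-22−3·34/45)/(46/5)=-182/69
back: M3=-182/69
back: M2=34/45−4/15·-182/69=302/207
back: M1=-1/6−1/4·302/207=-110/207
M: M0=0, M1=-110/207, M2=302/207, M3=-182/69, M4=0
seg 0: a=-5, c=M0/2=0, d=(M1−M0)/(6·3)=-55/1863, b=Δ0−h0·(2M0+M1)/6=193/207
seg 1: a=-3, c=M1/2=-55/207, d=(M2−M1)/(6·3)=206/1863, b=Δ1−h1·(2M1+M2)/6=28/207
seg 2: a=-2, c=M2/2=151/207, d=(M3−M2)/(6·3)=-424/1863, b=Δ2−h2·(2M2+M3)/6=316/207
seg 3: a=3, c=M3/2=-91/69, d=(M4−M3)/(6·2)=91/414, b=Δ3−h3·(2M3+M4)/6=-50/207
t_q=3/2 → seg 0, τ=3/2; S=-5+193/207·τ+0·τ²+-55/1863·τ³=-681/184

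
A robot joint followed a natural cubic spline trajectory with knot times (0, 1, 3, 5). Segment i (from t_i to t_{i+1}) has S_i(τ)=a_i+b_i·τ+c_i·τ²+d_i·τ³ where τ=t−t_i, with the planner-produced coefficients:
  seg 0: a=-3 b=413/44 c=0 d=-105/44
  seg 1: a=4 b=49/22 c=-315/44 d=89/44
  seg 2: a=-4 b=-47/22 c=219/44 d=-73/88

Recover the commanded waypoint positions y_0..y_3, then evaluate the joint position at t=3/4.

y_0=-3 y_1=4 y_2=-4 y_3=5
S(3/4) = 8541/2816

y_0 = S_0(0) = a_0 = -3
y_1 = S_1(0) = a_1 = 4
y_2 = S_2(0) = a_2 = -4
y_3 = S_2(2) = 5
t_q=3/4 is in segment 0 (τ=3/4); S_0(τ)=8541/2816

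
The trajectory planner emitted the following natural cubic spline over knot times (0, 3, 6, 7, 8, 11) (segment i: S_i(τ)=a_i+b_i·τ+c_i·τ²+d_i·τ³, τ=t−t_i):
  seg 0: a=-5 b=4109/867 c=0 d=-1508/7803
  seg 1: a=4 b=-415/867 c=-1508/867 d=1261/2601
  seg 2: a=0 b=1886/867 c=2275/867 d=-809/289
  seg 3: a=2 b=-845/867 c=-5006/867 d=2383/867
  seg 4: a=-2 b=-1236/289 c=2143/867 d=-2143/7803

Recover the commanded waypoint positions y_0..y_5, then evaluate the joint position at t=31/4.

y_0 = S_0(0) = a_0 = -5
y_1 = S_1(0) = a_1 = 4
y_2 = S_2(0) = a_2 = 0
y_3 = S_3(0) = a_3 = 2
y_4 = S_4(0) = a_4 = -2
y_5 = S_4(3) = 0
t_q=31/4 is in segment 3 (τ=3/4); S_3(τ)=-15153/18496

y_0=-5 y_1=4 y_2=0 y_3=2 y_4=-2 y_5=0
S(31/4) = -15153/18496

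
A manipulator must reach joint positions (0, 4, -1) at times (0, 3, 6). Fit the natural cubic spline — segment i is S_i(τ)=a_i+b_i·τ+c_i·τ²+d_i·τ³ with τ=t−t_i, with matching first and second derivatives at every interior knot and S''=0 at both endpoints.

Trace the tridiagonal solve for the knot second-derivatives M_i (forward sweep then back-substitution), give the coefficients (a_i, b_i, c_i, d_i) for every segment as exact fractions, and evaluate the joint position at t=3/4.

Δ: Δ0=4/3, Δ1=-5/3
row 1: diag=12, rhs=-18; c'=1/4, d'=-3/2
back: M1=-3/2
M: M0=0, M1=-3/2, M2=0
seg 0: a=0, c=M0/2=0, d=(M1−M0)/(6·3)=-1/12, b=Δ0−h0·(2M0+M1)/6=25/12
seg 1: a=4, c=M1/2=-3/4, d=(M2−M1)/(6·3)=1/12, b=Δ1−h1·(2M1+M2)/6=-1/6
t_q=3/4 → seg 0, τ=3/4; S=0+25/12·τ+0·τ²+-1/12·τ³=391/256

  seg 0: a=0 b=25/12 c=0 d=-1/12
  seg 1: a=4 b=-1/6 c=-3/4 d=1/12
S(3/4) = 391/256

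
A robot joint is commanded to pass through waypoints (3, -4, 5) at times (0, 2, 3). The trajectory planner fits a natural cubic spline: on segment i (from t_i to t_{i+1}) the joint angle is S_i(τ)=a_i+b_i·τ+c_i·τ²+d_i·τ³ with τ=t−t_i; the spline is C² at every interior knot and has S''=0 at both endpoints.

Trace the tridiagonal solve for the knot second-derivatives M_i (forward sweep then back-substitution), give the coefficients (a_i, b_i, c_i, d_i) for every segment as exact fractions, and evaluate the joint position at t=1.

Δ: Δ0=-7/2, Δ1=9
row 1: diag=6, rhs=75; c'=1/6, d'=25/2
back: M1=25/2
M: M0=0, M1=25/2, M2=0
seg 0: a=3, c=M0/2=0, d=(M1−M0)/(6·2)=25/24, b=Δ0−h0·(2M0+M1)/6=-23/3
seg 1: a=-4, c=M1/2=25/4, d=(M2−M1)/(6·1)=-25/12, b=Δ1−h1·(2M1+M2)/6=29/6
t_q=1 → seg 0, τ=1; S=3+-23/3·τ+0·τ²+25/24·τ³=-29/8

  seg 0: a=3 b=-23/3 c=0 d=25/24
  seg 1: a=-4 b=29/6 c=25/4 d=-25/12
S(1) = -29/8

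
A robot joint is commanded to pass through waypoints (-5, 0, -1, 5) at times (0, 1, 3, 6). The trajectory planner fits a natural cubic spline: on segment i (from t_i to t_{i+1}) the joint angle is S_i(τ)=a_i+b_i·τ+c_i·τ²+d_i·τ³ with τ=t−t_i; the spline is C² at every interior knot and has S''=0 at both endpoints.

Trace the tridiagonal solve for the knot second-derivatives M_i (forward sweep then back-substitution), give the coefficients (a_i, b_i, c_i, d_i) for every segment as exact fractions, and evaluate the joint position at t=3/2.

Δ: Δ0=5, Δ1=-1/2, Δ2=2
row 1: diag=6, rhs=-33; c'=1/3, d'=-11/2
row 2: denom=10−2·1/3=28/3; d'=(15−2·-11/2)/(28/3)=39/14
back: M2=39/14
back: M1=-11/2−1/3·39/14=-45/7
M: M0=0, M1=-45/7, M2=39/14, M3=0
seg 0: a=-5, c=M0/2=0, d=(M1−M0)/(6·1)=-15/14, b=Δ0−h0·(2M0+M1)/6=85/14
seg 1: a=0, c=M1/2=-45/14, d=(M2−M1)/(6·2)=43/56, b=Δ1−h1·(2M1+M2)/6=20/7
seg 2: a=-1, c=M2/2=39/28, d=(M3−M2)/(6·3)=-13/84, b=Δ2−h2·(2M2+M3)/6=-11/14
t_q=3/2 → seg 1, τ=1/2; S=0+20/7·τ+-45/14·τ²+43/56·τ³=323/448

  seg 0: a=-5 b=85/14 c=0 d=-15/14
  seg 1: a=0 b=20/7 c=-45/14 d=43/56
  seg 2: a=-1 b=-11/14 c=39/28 d=-13/84
S(3/2) = 323/448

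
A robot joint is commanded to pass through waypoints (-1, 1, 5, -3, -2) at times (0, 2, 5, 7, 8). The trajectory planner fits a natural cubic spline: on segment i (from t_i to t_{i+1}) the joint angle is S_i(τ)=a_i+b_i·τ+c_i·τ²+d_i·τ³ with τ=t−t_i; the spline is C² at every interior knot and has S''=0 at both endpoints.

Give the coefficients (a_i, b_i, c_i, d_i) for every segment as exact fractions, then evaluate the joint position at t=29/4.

Δ: Δ0=1, Δ1=4/3, Δ2=-4, Δ3=1
row 1: diag=10, rhs=2; c'=3/10, d'=1/5
row 2: denom=10−3·3/10=91/10; d'=(-32−3·1/5)/(91/10)=-326/91
row 3: denom=6−2·20/91=506/91; d'=(30−2·-326/91)/(506/91)=1691/253
back: M3=1691/253
back: M2=-326/91−20/91·1691/253=-1278/253
back: M1=1/5−3/10·-1278/253=434/253
M: M0=0, M1=434/253, M2=-1278/253, M3=1691/253, M4=0
seg 0: a=-1, c=M0/2=0, d=(M1−M0)/(6·2)=217/1518, b=Δ0−h0·(2M0+M1)/6=325/759
seg 1: a=1, c=M1/2=217/253, d=(M2−M1)/(6·3)=-856/2277, b=Δ1−h1·(2M1+M2)/6=1627/759
seg 2: a=5, c=M2/2=-639/253, d=(M3−M2)/(6·2)=2969/3036, b=Δ2−h2·(2M2+M3)/6=-2171/759
seg 3: a=-3, c=M3/2=1691/506, d=(M4−M3)/(6·1)=-1691/1518, b=Δ3−h3·(2M3+M4)/6=-932/759
t_q=29/4 → seg 3, τ=1/4; S=-3+-932/759·τ+1691/506·τ²+-1691/1518·τ³=-100893/32384

  seg 0: a=-1 b=325/759 c=0 d=217/1518
  seg 1: a=1 b=1627/759 c=217/253 d=-856/2277
  seg 2: a=5 b=-2171/759 c=-639/253 d=2969/3036
  seg 3: a=-3 b=-932/759 c=1691/506 d=-1691/1518
S(29/4) = -100893/32384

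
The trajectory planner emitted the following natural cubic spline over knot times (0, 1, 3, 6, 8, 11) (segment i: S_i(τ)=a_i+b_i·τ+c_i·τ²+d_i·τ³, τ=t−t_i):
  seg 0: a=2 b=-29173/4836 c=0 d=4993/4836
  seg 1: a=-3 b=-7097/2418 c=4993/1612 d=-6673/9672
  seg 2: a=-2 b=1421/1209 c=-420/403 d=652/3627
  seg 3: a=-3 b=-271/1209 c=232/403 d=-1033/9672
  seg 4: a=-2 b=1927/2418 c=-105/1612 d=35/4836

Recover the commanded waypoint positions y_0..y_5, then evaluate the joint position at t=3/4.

y_0 = S_0(0) = a_0 = 2
y_1 = S_1(0) = a_1 = -3
y_2 = S_2(0) = a_2 = -2
y_3 = S_3(0) = a_3 = -3
y_4 = S_4(0) = a_4 = -2
y_5 = S_4(3) = 0
t_q=3/4 is in segment 0 (τ=3/4); S_0(τ)=-215495/103168

y_0=2 y_1=-3 y_2=-2 y_3=-3 y_4=-2 y_5=0
S(3/4) = -215495/103168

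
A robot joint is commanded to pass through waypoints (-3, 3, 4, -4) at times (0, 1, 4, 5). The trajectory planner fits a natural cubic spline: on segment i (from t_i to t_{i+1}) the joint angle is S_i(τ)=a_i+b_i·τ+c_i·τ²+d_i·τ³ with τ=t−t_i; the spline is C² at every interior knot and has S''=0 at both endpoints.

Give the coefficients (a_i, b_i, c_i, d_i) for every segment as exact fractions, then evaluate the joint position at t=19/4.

Δ: Δ0=6, Δ1=1/3, Δ2=-8
row 1: diag=8, rhs=-34; c'=3/8, d'=-17/4
row 2: denom=8−3·3/8=55/8; d'=(-50−3·-17/4)/(55/8)=-298/55
back: M2=-298/55
back: M1=-17/4−3/8·-298/55=-122/55
M: M0=0, M1=-122/55, M2=-298/55, M3=0
seg 0: a=-3, c=M0/2=0, d=(M1−M0)/(6·1)=-61/165, b=Δ0−h0·(2M0+M1)/6=1051/165
seg 1: a=3, c=M1/2=-61/55, d=(M2−M1)/(6·3)=-8/45, b=Δ1−h1·(2M1+M2)/6=868/165
seg 2: a=4, c=M2/2=-149/55, d=(M3−M2)/(6·1)=149/165, b=Δ2−h2·(2M2+M3)/6=-1022/165
t_q=19/4 → seg 2, τ=3/4; S=4+-1022/165·τ+-149/55·τ²+149/165·τ³=-1259/704

  seg 0: a=-3 b=1051/165 c=0 d=-61/165
  seg 1: a=3 b=868/165 c=-61/55 d=-8/45
  seg 2: a=4 b=-1022/165 c=-149/55 d=149/165
S(19/4) = -1259/704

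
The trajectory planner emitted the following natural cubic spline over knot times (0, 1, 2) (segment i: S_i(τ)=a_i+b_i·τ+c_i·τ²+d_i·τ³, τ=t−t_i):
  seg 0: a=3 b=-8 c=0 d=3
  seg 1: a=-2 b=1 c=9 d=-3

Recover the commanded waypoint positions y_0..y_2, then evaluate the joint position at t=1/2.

y_0=3 y_1=-2 y_2=5
S(1/2) = -5/8

y_0 = S_0(0) = a_0 = 3
y_1 = S_1(0) = a_1 = -2
y_2 = S_1(1) = 5
t_q=1/2 is in segment 0 (τ=1/2); S_0(τ)=-5/8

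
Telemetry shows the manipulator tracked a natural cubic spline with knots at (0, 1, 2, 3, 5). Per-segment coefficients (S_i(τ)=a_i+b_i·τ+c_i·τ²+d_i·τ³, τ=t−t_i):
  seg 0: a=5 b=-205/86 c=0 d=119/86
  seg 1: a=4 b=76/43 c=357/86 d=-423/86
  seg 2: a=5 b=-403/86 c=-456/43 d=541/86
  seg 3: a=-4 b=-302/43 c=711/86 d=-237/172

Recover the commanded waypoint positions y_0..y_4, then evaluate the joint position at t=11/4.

y_0=5 y_1=4 y_2=5 y_3=-4 y_4=4
S(11/4) = -10049/5504

y_0 = S_0(0) = a_0 = 5
y_1 = S_1(0) = a_1 = 4
y_2 = S_2(0) = a_2 = 5
y_3 = S_3(0) = a_3 = -4
y_4 = S_3(2) = 4
t_q=11/4 is in segment 2 (τ=3/4); S_2(τ)=-10049/5504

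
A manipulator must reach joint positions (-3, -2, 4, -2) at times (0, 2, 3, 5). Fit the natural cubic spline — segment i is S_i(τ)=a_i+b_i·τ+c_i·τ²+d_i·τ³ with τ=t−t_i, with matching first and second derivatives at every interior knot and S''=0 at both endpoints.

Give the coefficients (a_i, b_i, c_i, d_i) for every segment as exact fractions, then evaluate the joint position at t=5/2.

Δ: Δ0=1/2, Δ1=6, Δ2=-3
row 1: diag=6, rhs=33; c'=1/6, d'=11/2
row 2: denom=6−1·1/6=35/6; d'=(-54−1·11/2)/(35/6)=-51/5
back: M2=-51/5
back: M1=11/2−1/6·-51/5=36/5
M: M0=0, M1=36/5, M2=-51/5, M3=0
seg 0: a=-3, c=M0/2=0, d=(M1−M0)/(6·2)=3/5, b=Δ0−h0·(2M0+M1)/6=-19/10
seg 1: a=-2, c=M1/2=18/5, d=(M2−M1)/(6·1)=-29/10, b=Δ1−h1·(2M1+M2)/6=53/10
seg 2: a=4, c=M2/2=-51/10, d=(M3−M2)/(6·2)=17/20, b=Δ2−h2·(2M2+M3)/6=19/5
t_q=5/2 → seg 1, τ=1/2; S=-2+53/10·τ+18/5·τ²+-29/10·τ³=19/16

  seg 0: a=-3 b=-19/10 c=0 d=3/5
  seg 1: a=-2 b=53/10 c=18/5 d=-29/10
  seg 2: a=4 b=19/5 c=-51/10 d=17/20
S(5/2) = 19/16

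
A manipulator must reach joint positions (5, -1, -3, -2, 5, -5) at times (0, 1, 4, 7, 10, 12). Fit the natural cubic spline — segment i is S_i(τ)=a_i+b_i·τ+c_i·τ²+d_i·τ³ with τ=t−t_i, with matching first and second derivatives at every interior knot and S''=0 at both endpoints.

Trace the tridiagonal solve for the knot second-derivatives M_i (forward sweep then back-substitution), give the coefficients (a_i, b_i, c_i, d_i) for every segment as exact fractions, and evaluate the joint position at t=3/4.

Δ: Δ0=-6, Δ1=-2/3, Δ2=1/3, Δ3=7/3, Δ4=-5
row 1: diag=8, rhs=32; c'=3/8, d'=4
row 2: denom=12−3·3/8=87/8; d'=(6−3·4)/(87/8)=-16/29
row 3: denom=12−3·8/29=324/29; d'=(12−3·-16/29)/(324/29)=11/9
row 4: denom=10−3·29/108=331/36; d'=(-44−3·11/9)/(331/36)=-1716/331
back: M4=-1716/331
back: M3=11/9−29/108·-1716/331=2596/993
back: M2=-16/29−8/29·2596/993=-1264/993
back: M1=4−3/8·-1264/993=1482/331
M: M0=0, M1=1482/331, M2=-1264/993, M3=2596/993, M4=-1716/331, M5=0
seg 0: a=5, c=M0/2=0, d=(M1−M0)/(6·1)=247/331, b=Δ0−h0·(2M0+M1)/6=-2233/331
seg 1: a=-1, c=M1/2=741/331, d=(M2−M1)/(6·3)=-2855/8937, b=Δ1−h1·(2M1+M2)/6=-1492/331
seg 2: a=-3, c=M2/2=-632/993, d=(M3−M2)/(6·3)=1930/8937, b=Δ2−h2·(2M2+M3)/6=99/331
seg 3: a=-2, c=M3/2=1298/993, d=(M4−M3)/(6·3)=-3872/8937, b=Δ3−h3·(2M3+M4)/6=765/331
seg 4: a=5, c=M4/2=-858/331, d=(M5−M4)/(6·2)=143/331, b=Δ4−h4·(2M4+M5)/6=-511/331
t_q=3/4 → seg 0, τ=3/4; S=5+-2233/331·τ+0·τ²+247/331·τ³=5405/21184

  seg 0: a=5 b=-2233/331 c=0 d=247/331
  seg 1: a=-1 b=-1492/331 c=741/331 d=-2855/8937
  seg 2: a=-3 b=99/331 c=-632/993 d=1930/8937
  seg 3: a=-2 b=765/331 c=1298/993 d=-3872/8937
  seg 4: a=5 b=-511/331 c=-858/331 d=143/331
S(3/4) = 5405/21184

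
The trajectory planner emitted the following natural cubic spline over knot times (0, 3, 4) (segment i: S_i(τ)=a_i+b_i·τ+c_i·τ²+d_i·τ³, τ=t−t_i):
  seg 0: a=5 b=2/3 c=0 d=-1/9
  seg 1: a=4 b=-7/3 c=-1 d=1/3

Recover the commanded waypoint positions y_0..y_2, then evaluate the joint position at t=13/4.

y_0=5 y_1=4 y_2=1
S(13/4) = 215/64

y_0 = S_0(0) = a_0 = 5
y_1 = S_1(0) = a_1 = 4
y_2 = S_1(1) = 1
t_q=13/4 is in segment 1 (τ=1/4); S_1(τ)=215/64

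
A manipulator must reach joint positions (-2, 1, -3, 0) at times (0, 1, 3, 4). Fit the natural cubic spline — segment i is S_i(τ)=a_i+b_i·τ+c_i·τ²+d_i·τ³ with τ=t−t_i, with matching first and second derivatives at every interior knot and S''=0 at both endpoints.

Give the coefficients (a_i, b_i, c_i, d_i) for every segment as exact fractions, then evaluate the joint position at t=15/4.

Δ: Δ0=3, Δ1=-2, Δ2=3
row 1: diag=6, rhs=-30; c'=1/3, d'=-5
row 2: denom=6−2·1/3=16/3; d'=(30−2·-5)/(16/3)=15/2
back: M2=15/2
back: M1=-5−1/3·15/2=-15/2
M: M0=0, M1=-15/2, M2=15/2, M3=0
seg 0: a=-2, c=M0/2=0, d=(M1−M0)/(6·1)=-5/4, b=Δ0−h0·(2M0+M1)/6=17/4
seg 1: a=1, c=M1/2=-15/4, d=(M2−M1)/(6·2)=5/4, b=Δ1−h1·(2M1+M2)/6=1/2
seg 2: a=-3, c=M2/2=15/4, d=(M3−M2)/(6·1)=-5/4, b=Δ2−h2·(2M2+M3)/6=1/2
t_q=15/4 → seg 2, τ=3/4; S=-3+1/2·τ+15/4·τ²+-5/4·τ³=-267/256

  seg 0: a=-2 b=17/4 c=0 d=-5/4
  seg 1: a=1 b=1/2 c=-15/4 d=5/4
  seg 2: a=-3 b=1/2 c=15/4 d=-5/4
S(15/4) = -267/256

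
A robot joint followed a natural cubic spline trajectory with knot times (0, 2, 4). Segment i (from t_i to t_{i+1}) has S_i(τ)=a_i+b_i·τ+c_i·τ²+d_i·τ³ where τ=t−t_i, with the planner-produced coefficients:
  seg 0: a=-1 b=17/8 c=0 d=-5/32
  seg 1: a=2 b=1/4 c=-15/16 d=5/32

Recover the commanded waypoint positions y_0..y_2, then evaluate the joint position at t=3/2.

y_0 = S_0(0) = a_0 = -1
y_1 = S_1(0) = a_1 = 2
y_2 = S_1(2) = 0
t_q=3/2 is in segment 0 (τ=3/2); S_0(τ)=425/256

y_0=-1 y_1=2 y_2=0
S(3/2) = 425/256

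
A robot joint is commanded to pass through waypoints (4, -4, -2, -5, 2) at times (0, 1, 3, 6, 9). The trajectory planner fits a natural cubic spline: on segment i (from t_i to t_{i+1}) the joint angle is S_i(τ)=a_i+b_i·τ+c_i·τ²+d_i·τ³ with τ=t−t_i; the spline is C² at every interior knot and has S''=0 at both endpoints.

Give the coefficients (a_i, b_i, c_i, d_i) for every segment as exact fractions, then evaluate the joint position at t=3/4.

  seg 0: a=4 b=-6011/618 c=0 d=1067/618
  seg 1: a=-4 b=-1405/309 c=1067/206 d=-1487/1236
  seg 2: a=-2 b=536/309 c=-210/103 d=1045/2781
  seg 3: a=-5 b=-109/309 c=415/309 d=-415/2781
S(3/4) = -33837/13184

Δ: Δ0=-8, Δ1=1, Δ2=-1, Δ3=7/3
row 1: diag=6, rhs=54; c'=1/3, d'=9
row 2: denom=10−2·1/3=28/3; d'=(-12−2·9)/(28/3)=-45/14
row 3: denom=12−3·9/28=309/28; d'=(20−3·-45/14)/(309/28)=830/309
back: M3=830/309
back: M2=-45/14−9/28·830/309=-420/103
back: M1=9−1/3·-420/103=1067/103
M: M0=0, M1=1067/103, M2=-420/103, M3=830/309, M4=0
seg 0: a=4, c=M0/2=0, d=(M1−M0)/(6·1)=1067/618, b=Δ0−h0·(2M0+M1)/6=-6011/618
seg 1: a=-4, c=M1/2=1067/206, d=(M2−M1)/(6·2)=-1487/1236, b=Δ1−h1·(2M1+M2)/6=-1405/309
seg 2: a=-2, c=M2/2=-210/103, d=(M3−M2)/(6·3)=1045/2781, b=Δ2−h2·(2M2+M3)/6=536/309
seg 3: a=-5, c=M3/2=415/309, d=(M4−M3)/(6·3)=-415/2781, b=Δ3−h3·(2M3+M4)/6=-109/309
t_q=3/4 → seg 0, τ=3/4; S=4+-6011/618·τ+0·τ²+1067/618·τ³=-33837/13184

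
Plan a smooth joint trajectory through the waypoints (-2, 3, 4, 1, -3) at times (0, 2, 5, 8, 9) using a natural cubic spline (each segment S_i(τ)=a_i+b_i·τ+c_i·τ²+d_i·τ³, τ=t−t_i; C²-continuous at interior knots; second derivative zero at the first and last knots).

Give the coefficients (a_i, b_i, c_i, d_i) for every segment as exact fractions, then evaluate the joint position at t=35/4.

Δ: Δ0=5/2, Δ1=1/3, Δ2=-1, Δ3=-4
row 1: diag=10, rhs=-13; c'=3/10, d'=-13/10
row 2: denom=12−3·3/10=111/10; d'=(-8−3·-13/10)/(111/10)=-41/111
row 3: denom=8−3·10/37=266/37; d'=(-18−3·-41/111)/(266/37)=-625/266
back: M3=-625/266
back: M2=-41/111−10/37·-625/266=106/399
back: M1=-13/10−3/10·106/399=-367/266
M: M0=0, M1=-367/266, M2=106/399, M3=-625/266, M4=0
seg 0: a=-2, c=M0/2=0, d=(M1−M0)/(6·2)=-367/3192, b=Δ0−h0·(2M0+M1)/6=1181/399
seg 1: a=3, c=M1/2=-367/532, d=(M2−M1)/(6·3)=1313/14364, b=Δ1−h1·(2M1+M2)/6=1261/798
seg 2: a=4, c=M2/2=53/399, d=(M3−M2)/(6·3)=-2087/14364, b=Δ2−h2·(2M2+M3)/6=-145/1596
seg 3: a=1, c=M3/2=-625/532, d=(M4−M3)/(6·1)=625/1596, b=Δ3−h3·(2M3+M4)/6=-2567/798
t_q=35/4 → seg 3, τ=3/4; S=1+-2567/798·τ+-625/532·τ²+625/1596·τ³=-64971/34048

  seg 0: a=-2 b=1181/399 c=0 d=-367/3192
  seg 1: a=3 b=1261/798 c=-367/532 d=1313/14364
  seg 2: a=4 b=-145/1596 c=53/399 d=-2087/14364
  seg 3: a=1 b=-2567/798 c=-625/532 d=625/1596
S(35/4) = -64971/34048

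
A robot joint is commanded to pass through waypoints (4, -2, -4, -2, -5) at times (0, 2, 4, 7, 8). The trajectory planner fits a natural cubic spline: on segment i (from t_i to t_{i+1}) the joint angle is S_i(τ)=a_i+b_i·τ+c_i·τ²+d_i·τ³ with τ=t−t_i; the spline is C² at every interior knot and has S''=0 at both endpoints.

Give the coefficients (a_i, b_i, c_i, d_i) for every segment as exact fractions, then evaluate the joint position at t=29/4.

  seg 0: a=4 b=-673/201 c=0 d=35/402
  seg 1: a=-2 b=-463/201 c=35/67 d=13/201
  seg 2: a=-4 b=113/201 c=61/67 d=-176/603
  seg 3: a=-2 b=-373/201 c=-115/67 d=115/201
S(29/4) = -10987/4288

Δ: Δ0=-3, Δ1=-1, Δ2=2/3, Δ3=-3
row 1: diag=8, rhs=12; c'=1/4, d'=3/2
row 2: denom=10−2·1/4=19/2; d'=(10−2·3/2)/(19/2)=14/19
row 3: denom=8−3·6/19=134/19; d'=(-22−3·14/19)/(134/19)=-230/67
back: M3=-230/67
back: M2=14/19−6/19·-230/67=122/67
back: M1=3/2−1/4·122/67=70/67
M: M0=0, M1=70/67, M2=122/67, M3=-230/67, M4=0
seg 0: a=4, c=M0/2=0, d=(M1−M0)/(6·2)=35/402, b=Δ0−h0·(2M0+M1)/6=-673/201
seg 1: a=-2, c=M1/2=35/67, d=(M2−M1)/(6·2)=13/201, b=Δ1−h1·(2M1+M2)/6=-463/201
seg 2: a=-4, c=M2/2=61/67, d=(M3−M2)/(6·3)=-176/603, b=Δ2−h2·(2M2+M3)/6=113/201
seg 3: a=-2, c=M3/2=-115/67, d=(M4−M3)/(6·1)=115/201, b=Δ3−h3·(2M3+M4)/6=-373/201
t_q=29/4 → seg 3, τ=1/4; S=-2+-373/201·τ+-115/67·τ²+115/201·τ³=-10987/4288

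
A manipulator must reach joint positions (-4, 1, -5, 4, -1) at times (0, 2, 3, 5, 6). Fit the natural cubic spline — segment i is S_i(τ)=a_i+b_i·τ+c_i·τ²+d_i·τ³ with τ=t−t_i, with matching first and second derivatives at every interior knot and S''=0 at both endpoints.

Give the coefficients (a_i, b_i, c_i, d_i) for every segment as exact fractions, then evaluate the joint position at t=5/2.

Δ: Δ0=5/2, Δ1=-6, Δ2=9/2, Δ3=-5
row 1: diag=6, rhs=-51; c'=1/6, d'=-17/2
row 2: denom=6−1·1/6=35/6; d'=(63−1·-17/2)/(35/6)=429/35
row 3: denom=6−2·12/35=186/35; d'=(-57−2·429/35)/(186/35)=-951/62
back: M3=-951/62
back: M2=429/35−12/35·-951/62=543/31
back: M1=-17/2−1/6·543/31=-354/31
M: M0=0, M1=-354/31, M2=543/31, M3=-951/62, M4=0
seg 0: a=-4, c=M0/2=0, d=(M1−M0)/(6·2)=-59/62, b=Δ0−h0·(2M0+M1)/6=391/62
seg 1: a=1, c=M1/2=-177/31, d=(M2−M1)/(6·1)=299/62, b=Δ1−h1·(2M1+M2)/6=-317/62
seg 2: a=-5, c=M2/2=543/62, d=(M3−M2)/(6·2)=-679/248, b=Δ2−h2·(2M2+M3)/6=-64/31
seg 3: a=4, c=M3/2=-951/124, d=(M4−M3)/(6·1)=317/124, b=Δ3−h3·(2M3+M4)/6=7/62
t_q=5/2 → seg 1, τ=1/2; S=1+-317/62·τ+-177/31·τ²+299/62·τ³=-1181/496

  seg 0: a=-4 b=391/62 c=0 d=-59/62
  seg 1: a=1 b=-317/62 c=-177/31 d=299/62
  seg 2: a=-5 b=-64/31 c=543/62 d=-679/248
  seg 3: a=4 b=7/62 c=-951/124 d=317/124
S(5/2) = -1181/496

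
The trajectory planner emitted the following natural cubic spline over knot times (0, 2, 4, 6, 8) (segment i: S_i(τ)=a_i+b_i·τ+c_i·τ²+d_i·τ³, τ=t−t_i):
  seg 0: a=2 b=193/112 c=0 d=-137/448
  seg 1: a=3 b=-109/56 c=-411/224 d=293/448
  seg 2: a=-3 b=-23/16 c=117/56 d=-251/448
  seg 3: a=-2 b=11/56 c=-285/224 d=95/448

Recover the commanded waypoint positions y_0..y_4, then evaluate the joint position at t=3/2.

y_0 = S_0(0) = a_0 = 2
y_1 = S_1(0) = a_1 = 3
y_2 = S_2(0) = a_2 = -3
y_3 = S_3(0) = a_3 = -2
y_4 = S_3(2) = -5
t_q=3/2 is in segment 0 (τ=3/2); S_0(τ)=1819/512

y_0=2 y_1=3 y_2=-3 y_3=-2 y_4=-5
S(3/2) = 1819/512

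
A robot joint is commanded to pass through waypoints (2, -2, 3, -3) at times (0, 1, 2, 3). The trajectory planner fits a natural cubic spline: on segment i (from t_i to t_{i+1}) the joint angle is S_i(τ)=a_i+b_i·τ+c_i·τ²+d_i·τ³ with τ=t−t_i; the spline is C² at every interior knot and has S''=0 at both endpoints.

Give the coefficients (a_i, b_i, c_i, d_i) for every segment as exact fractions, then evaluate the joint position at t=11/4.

Δ: Δ0=-4, Δ1=5, Δ2=-6
row 1: diag=4, rhs=54; c'=1/4, d'=27/2
row 2: denom=4−1·1/4=15/4; d'=(-66−1·27/2)/(15/4)=-106/5
back: M2=-106/5
back: M1=27/2−1/4·-106/5=94/5
M: M0=0, M1=94/5, M2=-106/5, M3=0
seg 0: a=2, c=M0/2=0, d=(M1−M0)/(6·1)=47/15, b=Δ0−h0·(2M0+M1)/6=-107/15
seg 1: a=-2, c=M1/2=47/5, d=(M2−M1)/(6·1)=-20/3, b=Δ1−h1·(2M1+M2)/6=34/15
seg 2: a=3, c=M2/2=-53/5, d=(M3−M2)/(6·1)=53/15, b=Δ2−h2·(2M2+M3)/6=16/15
t_q=11/4 → seg 2, τ=3/4; S=3+16/15·τ+-53/5·τ²+53/15·τ³=-43/64

  seg 0: a=2 b=-107/15 c=0 d=47/15
  seg 1: a=-2 b=34/15 c=47/5 d=-20/3
  seg 2: a=3 b=16/15 c=-53/5 d=53/15
S(11/4) = -43/64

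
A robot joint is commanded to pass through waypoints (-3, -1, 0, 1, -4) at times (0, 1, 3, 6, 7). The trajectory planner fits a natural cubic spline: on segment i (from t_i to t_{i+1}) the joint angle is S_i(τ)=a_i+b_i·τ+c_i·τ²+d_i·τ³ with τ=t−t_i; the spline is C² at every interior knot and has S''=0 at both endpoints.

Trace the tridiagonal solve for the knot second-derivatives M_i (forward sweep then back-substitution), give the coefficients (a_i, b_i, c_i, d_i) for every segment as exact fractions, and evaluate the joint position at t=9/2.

  seg 0: a=-3 b=5543/2364 c=0 d=-815/2364
  seg 1: a=-1 b=1549/1182 c=-815/788 d=1487/4728
  seg 2: a=0 b=560/591 c=168/197 d=-625/1773
  seg 3: a=1 b=-2041/591 c=-457/197 d=457/591
S(9/2) = 3389/1576

Δ: Δ0=2, Δ1=1/2, Δ2=1/3, Δ3=-5
row 1: diag=6, rhs=-9; c'=1/3, d'=-3/2
row 2: denom=10−2·1/3=28/3; d'=(-1−2·-3/2)/(28/3)=3/14
row 3: denom=8−3·9/28=197/28; d'=(-32−3·3/14)/(197/28)=-914/197
back: M3=-914/197
back: M2=3/14−9/28·-914/197=336/197
back: M1=-3/2−1/3·336/197=-815/394
M: M0=0, M1=-815/394, M2=336/197, M3=-914/197, M4=0
seg 0: a=-3, c=M0/2=0, d=(M1−M0)/(6·1)=-815/2364, b=Δ0−h0·(2M0+M1)/6=5543/2364
seg 1: a=-1, c=M1/2=-815/788, d=(M2−M1)/(6·2)=1487/4728, b=Δ1−h1·(2M1+M2)/6=1549/1182
seg 2: a=0, c=M2/2=168/197, d=(M3−M2)/(6·3)=-625/1773, b=Δ2−h2·(2M2+M3)/6=560/591
seg 3: a=1, c=M3/2=-457/197, d=(M4−M3)/(6·1)=457/591, b=Δ3−h3·(2M3+M4)/6=-2041/591
t_q=9/2 → seg 2, τ=3/2; S=0+560/591·τ+168/197·τ²+-625/1773·τ³=3389/1576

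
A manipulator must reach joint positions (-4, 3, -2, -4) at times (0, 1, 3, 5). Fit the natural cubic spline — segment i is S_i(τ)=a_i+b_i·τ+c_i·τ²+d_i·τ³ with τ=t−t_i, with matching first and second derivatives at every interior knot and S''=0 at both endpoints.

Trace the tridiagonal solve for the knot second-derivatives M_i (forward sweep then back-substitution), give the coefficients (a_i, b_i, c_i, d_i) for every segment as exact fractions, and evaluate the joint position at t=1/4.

Δ: Δ0=7, Δ1=-5/2, Δ2=-1
row 1: diag=6, rhs=-57; c'=1/3, d'=-19/2
row 2: denom=8−2·1/3=22/3; d'=(9−2·-19/2)/(22/3)=42/11
back: M2=42/11
back: M1=-19/2−1/3·42/11=-237/22
M: M0=0, M1=-237/22, M2=42/11, M3=0
seg 0: a=-4, c=M0/2=0, d=(M1−M0)/(6·1)=-79/44, b=Δ0−h0·(2M0+M1)/6=387/44
seg 1: a=3, c=M1/2=-237/44, d=(M2−M1)/(6·2)=107/88, b=Δ1−h1·(2M1+M2)/6=75/22
seg 2: a=-2, c=M2/2=21/11, d=(M3−M2)/(6·2)=-7/22, b=Δ2−h2·(2M2+M3)/6=-39/11
t_q=1/4 → seg 0, τ=1/4; S=-4+387/44·τ+0·τ²+-79/44·τ³=-5151/2816

  seg 0: a=-4 b=387/44 c=0 d=-79/44
  seg 1: a=3 b=75/22 c=-237/44 d=107/88
  seg 2: a=-2 b=-39/11 c=21/11 d=-7/22
S(1/4) = -5151/2816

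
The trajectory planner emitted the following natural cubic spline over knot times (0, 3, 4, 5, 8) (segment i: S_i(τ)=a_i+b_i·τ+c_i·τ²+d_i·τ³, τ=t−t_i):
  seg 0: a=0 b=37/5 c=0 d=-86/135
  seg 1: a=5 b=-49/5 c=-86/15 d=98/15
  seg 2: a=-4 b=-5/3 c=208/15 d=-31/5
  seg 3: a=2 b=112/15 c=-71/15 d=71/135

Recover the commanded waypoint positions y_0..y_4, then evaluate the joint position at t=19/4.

y_0=0 y_1=5 y_2=-4 y_3=2 y_4=-4
S(19/4) = -21/320

y_0 = S_0(0) = a_0 = 0
y_1 = S_1(0) = a_1 = 5
y_2 = S_2(0) = a_2 = -4
y_3 = S_3(0) = a_3 = 2
y_4 = S_3(3) = -4
t_q=19/4 is in segment 2 (τ=3/4); S_2(τ)=-21/320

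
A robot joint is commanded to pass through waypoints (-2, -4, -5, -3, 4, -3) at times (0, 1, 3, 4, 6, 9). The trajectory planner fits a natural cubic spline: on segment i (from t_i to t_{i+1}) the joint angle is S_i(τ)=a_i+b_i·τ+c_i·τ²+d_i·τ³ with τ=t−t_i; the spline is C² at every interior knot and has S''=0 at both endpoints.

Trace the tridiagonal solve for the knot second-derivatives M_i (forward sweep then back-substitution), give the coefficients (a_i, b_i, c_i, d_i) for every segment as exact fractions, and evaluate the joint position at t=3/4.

  seg 0: a=-2 b=-11179/5196 c=0 d=787/5196
  seg 1: a=-4 b=-4409/2598 c=787/1732 d=749/10392
  seg 2: a=-5 b=1280/1299 c=384/433 d=166/1299
  seg 3: a=-3 b=4082/1299 c=550/433 d=-5671/10392
  seg 4: a=4 b=4351/2598 c=-3471/1732 d=1157/5196
S(3/4) = -393477/110848

Δ: Δ0=-2, Δ1=-1/2, Δ2=2, Δ3=7/2, Δ4=-7/3
row 1: diag=6, rhs=9; c'=1/3, d'=3/2
row 2: denom=6−2·1/3=16/3; d'=(15−2·3/2)/(16/3)=9/4
row 3: denom=6−1·3/16=93/16; d'=(9−1·9/4)/(93/16)=36/31
row 4: denom=10−2·32/93=866/93; d'=(-35−2·36/31)/(866/93)=-3471/866
back: M4=-3471/866
back: M3=36/31−32/93·-3471/866=1100/433
back: M2=9/4−3/16·1100/433=768/433
back: M1=3/2−1/3·768/433=787/866
M: M0=0, M1=787/866, M2=768/433, M3=1100/433, M4=-3471/866, M5=0
seg 0: a=-2, c=M0/2=0, d=(M1−M0)/(6·1)=787/5196, b=Δ0−h0·(2M0+M1)/6=-11179/5196
seg 1: a=-4, c=M1/2=787/1732, d=(M2−M1)/(6·2)=749/10392, b=Δ1−h1·(2M1+M2)/6=-4409/2598
seg 2: a=-5, c=M2/2=384/433, d=(M3−M2)/(6·1)=166/1299, b=Δ2−h2·(2M2+M3)/6=1280/1299
seg 3: a=-3, c=M3/2=550/433, d=(M4−M3)/(6·2)=-5671/10392, b=Δ3−h3·(2M3+M4)/6=4082/1299
seg 4: a=4, c=M4/2=-3471/1732, d=(M5−M4)/(6·3)=1157/5196, b=Δ4−h4·(2M4+M5)/6=4351/2598
t_q=3/4 → seg 0, τ=3/4; S=-2+-11179/5196·τ+0·τ²+787/5196·τ³=-393477/110848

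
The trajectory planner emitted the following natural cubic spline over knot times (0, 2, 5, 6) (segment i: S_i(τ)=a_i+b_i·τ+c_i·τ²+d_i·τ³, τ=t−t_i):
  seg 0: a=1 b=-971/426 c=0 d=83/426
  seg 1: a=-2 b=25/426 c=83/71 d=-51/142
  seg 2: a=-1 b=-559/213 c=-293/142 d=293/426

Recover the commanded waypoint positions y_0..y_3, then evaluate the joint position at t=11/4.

y_0=1 y_1=-2 y_2=-1 y_3=-5
S(11/4) = -13177/9088

y_0 = S_0(0) = a_0 = 1
y_1 = S_1(0) = a_1 = -2
y_2 = S_2(0) = a_2 = -1
y_3 = S_2(1) = -5
t_q=11/4 is in segment 1 (τ=3/4); S_1(τ)=-13177/9088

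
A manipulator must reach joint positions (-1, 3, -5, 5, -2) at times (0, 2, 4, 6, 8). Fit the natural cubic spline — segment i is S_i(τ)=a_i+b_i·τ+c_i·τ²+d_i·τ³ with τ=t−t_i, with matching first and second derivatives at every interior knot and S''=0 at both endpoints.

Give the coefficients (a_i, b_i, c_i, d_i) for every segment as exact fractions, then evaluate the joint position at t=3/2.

Δ: Δ0=2, Δ1=-4, Δ2=5, Δ3=-7/2
row 1: diag=8, rhs=-36; c'=1/4, d'=-9/2
row 2: denom=8−2·1/4=15/2; d'=(54−2·-9/2)/(15/2)=42/5
row 3: denom=8−2·4/15=112/15; d'=(-51−2·42/5)/(112/15)=-1017/112
back: M3=-1017/112
back: M2=42/5−4/15·-1017/112=303/28
back: M1=-9/2−1/4·303/28=-807/112
M: M0=0, M1=-807/112, M2=303/28, M3=-1017/112, M4=0
seg 0: a=-1, c=M0/2=0, d=(M1−M0)/(6·2)=-269/448, b=Δ0−h0·(2M0+M1)/6=493/112
seg 1: a=3, c=M1/2=-807/224, d=(M2−M1)/(6·2)=673/448, b=Δ1−h1·(2M1+M2)/6=-157/56
seg 2: a=-5, c=M2/2=303/56, d=(M3−M2)/(6·2)=-743/448, b=Δ2−h2·(2M2+M3)/6=13/16
seg 3: a=5, c=M3/2=-1017/224, d=(M4−M3)/(6·2)=339/448, b=Δ3−h3·(2M3+M4)/6=143/56
t_q=3/2 → seg 0, τ=3/2; S=-1+493/112·τ+0·τ²+-269/448·τ³=1831/512

  seg 0: a=-1 b=493/112 c=0 d=-269/448
  seg 1: a=3 b=-157/56 c=-807/224 d=673/448
  seg 2: a=-5 b=13/16 c=303/56 d=-743/448
  seg 3: a=5 b=143/56 c=-1017/224 d=339/448
S(3/2) = 1831/512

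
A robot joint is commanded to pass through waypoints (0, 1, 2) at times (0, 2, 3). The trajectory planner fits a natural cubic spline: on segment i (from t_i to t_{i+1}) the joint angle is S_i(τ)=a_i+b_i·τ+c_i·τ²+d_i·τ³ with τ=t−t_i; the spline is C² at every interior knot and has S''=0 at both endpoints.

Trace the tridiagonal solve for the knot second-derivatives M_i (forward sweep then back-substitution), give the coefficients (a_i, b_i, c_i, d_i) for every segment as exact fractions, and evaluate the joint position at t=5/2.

Δ: Δ0=1/2, Δ1=1
row 1: diag=6, rhs=3; c'=1/6, d'=1/2
back: M1=1/2
M: M0=0, M1=1/2, M2=0
seg 0: a=0, c=M0/2=0, d=(M1−M0)/(6·2)=1/24, b=Δ0−h0·(2M0+M1)/6=1/3
seg 1: a=1, c=M1/2=1/4, d=(M2−M1)/(6·1)=-1/12, b=Δ1−h1·(2M1+M2)/6=5/6
t_q=5/2 → seg 1, τ=1/2; S=1+5/6·τ+1/4·τ²+-1/12·τ³=47/32

  seg 0: a=0 b=1/3 c=0 d=1/24
  seg 1: a=1 b=5/6 c=1/4 d=-1/12
S(5/2) = 47/32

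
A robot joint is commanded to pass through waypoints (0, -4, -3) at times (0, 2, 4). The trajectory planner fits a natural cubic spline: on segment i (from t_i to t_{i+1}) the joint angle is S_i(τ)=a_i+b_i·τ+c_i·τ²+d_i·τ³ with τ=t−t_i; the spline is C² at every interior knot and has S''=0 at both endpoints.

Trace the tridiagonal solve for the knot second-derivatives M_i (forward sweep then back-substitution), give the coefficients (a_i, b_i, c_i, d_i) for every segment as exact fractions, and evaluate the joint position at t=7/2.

Δ: Δ0=-2, Δ1=1/2
row 1: diag=8, rhs=15; c'=1/4, d'=15/8
back: M1=15/8
M: M0=0, M1=15/8, M2=0
seg 0: a=0, c=M0/2=0, d=(M1−M0)/(6·2)=5/32, b=Δ0−h0·(2M0+M1)/6=-21/8
seg 1: a=-4, c=M1/2=15/16, d=(M2−M1)/(6·2)=-5/32, b=Δ1−h1·(2M1+M2)/6=-3/4
t_q=7/2 → seg 1, τ=3/2; S=-4+-3/4·τ+15/16·τ²+-5/32·τ³=-907/256

  seg 0: a=0 b=-21/8 c=0 d=5/32
  seg 1: a=-4 b=-3/4 c=15/16 d=-5/32
S(7/2) = -907/256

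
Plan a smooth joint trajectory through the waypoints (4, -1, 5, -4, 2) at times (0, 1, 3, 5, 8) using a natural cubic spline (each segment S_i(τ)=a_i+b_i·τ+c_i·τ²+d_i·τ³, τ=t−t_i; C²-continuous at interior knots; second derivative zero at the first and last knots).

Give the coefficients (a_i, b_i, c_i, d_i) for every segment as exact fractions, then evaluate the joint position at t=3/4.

  seg 0: a=4 b=-179/26 c=0 d=49/26
  seg 1: a=-1 b=-16/13 c=147/26 d=-23/13
  seg 2: a=5 b=2/13 c=-129/26 d=137/104
  seg 3: a=-4 b=-101/26 c=153/52 d=-17/52
S(3/4) = -613/1664

Δ: Δ0=-5, Δ1=3, Δ2=-9/2, Δ3=2
row 1: diag=6, rhs=48; c'=1/3, d'=8
row 2: denom=8−2·1/3=22/3; d'=(-45−2·8)/(22/3)=-183/22
row 3: denom=10−2·3/11=104/11; d'=(39−2·-183/22)/(104/11)=153/26
back: M3=153/26
back: M2=-183/22−3/11·153/26=-129/13
back: M1=8−1/3·-129/13=147/13
M: M0=0, M1=147/13, M2=-129/13, M3=153/26, M4=0
seg 0: a=4, c=M0/2=0, d=(M1−M0)/(6·1)=49/26, b=Δ0−h0·(2M0+M1)/6=-179/26
seg 1: a=-1, c=M1/2=147/26, d=(M2−M1)/(6·2)=-23/13, b=Δ1−h1·(2M1+M2)/6=-16/13
seg 2: a=5, c=M2/2=-129/26, d=(M3−M2)/(6·2)=137/104, b=Δ2−h2·(2M2+M3)/6=2/13
seg 3: a=-4, c=M3/2=153/52, d=(M4−M3)/(6·3)=-17/52, b=Δ3−h3·(2M3+M4)/6=-101/26
t_q=3/4 → seg 0, τ=3/4; S=4+-179/26·τ+0·τ²+49/26·τ³=-613/1664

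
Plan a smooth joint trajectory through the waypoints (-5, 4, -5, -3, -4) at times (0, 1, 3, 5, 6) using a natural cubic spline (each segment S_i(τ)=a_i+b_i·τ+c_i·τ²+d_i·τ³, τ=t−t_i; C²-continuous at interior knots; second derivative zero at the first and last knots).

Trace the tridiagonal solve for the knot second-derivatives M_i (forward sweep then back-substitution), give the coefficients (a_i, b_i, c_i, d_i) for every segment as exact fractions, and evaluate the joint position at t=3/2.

  seg 0: a=-5 b=707/60 c=0 d=-167/60
  seg 1: a=4 b=103/30 c=-167/20 d=263/120
  seg 2: a=-5 b=-11/3 c=24/5 d=-37/30
  seg 3: a=-3 b=11/15 c=-13/5 d=13/15
S(3/2) = 1249/320

Δ: Δ0=9, Δ1=-9/2, Δ2=1, Δ3=-1
row 1: diag=6, rhs=-81; c'=1/3, d'=-27/2
row 2: denom=8−2·1/3=22/3; d'=(33−2·-27/2)/(22/3)=90/11
row 3: denom=6−2·3/11=60/11; d'=(-12−2·90/11)/(60/11)=-26/5
back: M3=-26/5
back: M2=90/11−3/11·-26/5=48/5
back: M1=-27/2−1/3·48/5=-167/10
M: M0=0, M1=-167/10, M2=48/5, M3=-26/5, M4=0
seg 0: a=-5, c=M0/2=0, d=(M1−M0)/(6·1)=-167/60, b=Δ0−h0·(2M0+M1)/6=707/60
seg 1: a=4, c=M1/2=-167/20, d=(M2−M1)/(6·2)=263/120, b=Δ1−h1·(2M1+M2)/6=103/30
seg 2: a=-5, c=M2/2=24/5, d=(M3−M2)/(6·2)=-37/30, b=Δ2−h2·(2M2+M3)/6=-11/3
seg 3: a=-3, c=M3/2=-13/5, d=(M4−M3)/(6·1)=13/15, b=Δ3−h3·(2M3+M4)/6=11/15
t_q=3/2 → seg 1, τ=1/2; S=4+103/30·τ+-167/20·τ²+263/120·τ³=1249/320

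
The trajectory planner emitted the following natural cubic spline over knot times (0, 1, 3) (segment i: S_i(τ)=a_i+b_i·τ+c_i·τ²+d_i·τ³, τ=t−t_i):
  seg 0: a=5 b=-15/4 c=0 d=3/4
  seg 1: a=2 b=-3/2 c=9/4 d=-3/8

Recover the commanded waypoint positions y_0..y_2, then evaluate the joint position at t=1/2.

y_0 = S_0(0) = a_0 = 5
y_1 = S_1(0) = a_1 = 2
y_2 = S_1(2) = 5
t_q=1/2 is in segment 0 (τ=1/2); S_0(τ)=103/32

y_0=5 y_1=2 y_2=5
S(1/2) = 103/32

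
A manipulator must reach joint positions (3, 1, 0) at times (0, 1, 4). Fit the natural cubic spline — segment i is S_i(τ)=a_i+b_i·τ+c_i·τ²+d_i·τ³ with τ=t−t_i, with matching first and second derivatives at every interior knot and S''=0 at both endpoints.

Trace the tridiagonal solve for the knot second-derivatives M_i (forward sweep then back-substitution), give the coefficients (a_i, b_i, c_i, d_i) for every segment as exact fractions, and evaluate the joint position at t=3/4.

Δ: Δ0=-2, Δ1=-1/3
row 1: diag=8, rhs=10; c'=3/8, d'=5/4
back: M1=5/4
M: M0=0, M1=5/4, M2=0
seg 0: a=3, c=M0/2=0, d=(M1−M0)/(6·1)=5/24, b=Δ0−h0·(2M0+M1)/6=-53/24
seg 1: a=1, c=M1/2=5/8, d=(M2−M1)/(6·3)=-5/72, b=Δ1−h1·(2M1+M2)/6=-19/12
t_q=3/4 → seg 0, τ=3/4; S=3+-53/24·τ+0·τ²+5/24·τ³=733/512

  seg 0: a=3 b=-53/24 c=0 d=5/24
  seg 1: a=1 b=-19/12 c=5/8 d=-5/72
S(3/4) = 733/512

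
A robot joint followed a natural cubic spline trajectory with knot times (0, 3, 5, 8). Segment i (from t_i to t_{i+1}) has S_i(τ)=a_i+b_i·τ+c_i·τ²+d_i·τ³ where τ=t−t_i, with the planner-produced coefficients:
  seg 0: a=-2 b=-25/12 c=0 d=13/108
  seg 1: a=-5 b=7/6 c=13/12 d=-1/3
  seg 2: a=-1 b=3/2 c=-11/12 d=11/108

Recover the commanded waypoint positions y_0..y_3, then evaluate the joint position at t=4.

y_0=-2 y_1=-5 y_2=-1 y_3=-2
S(4) = -37/12

y_0 = S_0(0) = a_0 = -2
y_1 = S_1(0) = a_1 = -5
y_2 = S_2(0) = a_2 = -1
y_3 = S_2(3) = -2
t_q=4 is in segment 1 (τ=1); S_1(τ)=-37/12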